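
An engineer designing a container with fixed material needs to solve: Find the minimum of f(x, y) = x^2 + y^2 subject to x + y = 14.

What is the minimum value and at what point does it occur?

Substitute y = 14 - x into f(x,y) = x^2 + y^2:
g(x) = x^2 + (14 - x)^2 = 2x^2 - 28x + 196
g'(x) = 4x - 28 = 0  =>  x = 7
y = 14 - 7 = 7
Minimum value = 7^2 + 7^2 = 98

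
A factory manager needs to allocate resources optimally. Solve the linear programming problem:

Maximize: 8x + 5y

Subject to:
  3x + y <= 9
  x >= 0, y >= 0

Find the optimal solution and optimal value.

The feasible region has vertices at [(0, 0), (3, 0), (0, 9)].
Checking objective 8x + 5y at each vertex:
  (0, 0): 8*0 + 5*0 = 0
  (3, 0): 8*3 + 5*0 = 24
  (0, 9): 8*0 + 5*9 = 45
Maximum is 45 at (0, 9).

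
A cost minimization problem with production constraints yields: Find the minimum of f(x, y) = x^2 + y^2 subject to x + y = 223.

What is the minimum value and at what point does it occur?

Substitute y = 223 - x into f(x,y) = x^2 + y^2:
g(x) = x^2 + (223 - x)^2 = 2x^2 - 446x + 49729
g'(x) = 4x - 446 = 0  =>  x = 223/2
y = 223 - 223/2 = 223/2
Minimum value = (223/2)^2 + (223/2)^2 = 49729/2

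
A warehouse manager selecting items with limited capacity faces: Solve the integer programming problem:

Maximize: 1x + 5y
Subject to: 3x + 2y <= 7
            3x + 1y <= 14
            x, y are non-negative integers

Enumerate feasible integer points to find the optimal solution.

Constraint 1: 3x + 2y <= 7
Constraint 2: 3x + 1y <= 14
Feasible x range (need y >= 0): 0 <= x <= min(7/3, 14/3) => x in {0, ..., 2}.
Enumerate feasible integer points row by row (the coefficient of y is 5 > 0, so for each x the largest feasible y gives the best value):
  x = 0: y <= min((7 - 3*0)/2, (14 - 3*0)/1) => y in {0, ..., 3}; best 1*0 + 5*3 = 15
  x = 1: y <= min((7 - 3*1)/2, (14 - 3*1)/1) => y in {0, ..., 2}; best 1*1 + 5*2 = 11
  x = 2: y <= min((7 - 3*2)/2, (14 - 3*2)/1) => y in {0}; best 1*2 + 5*0 = 2
The maximum 1x + 5y = 15 is achieved at x = 0, y = 3.
Check: 3*0 + 2*3 = 6 <= 7 and 3*0 + 1*3 = 3 <= 14.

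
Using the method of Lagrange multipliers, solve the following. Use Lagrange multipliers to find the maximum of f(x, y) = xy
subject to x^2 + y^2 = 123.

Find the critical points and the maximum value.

Lagrange conditions: y = 2*lambda*x and x = 2*lambda*y
If x = 0 then y = 0, violating the constraint, so x, y != 0.
Dividing: y/x = x/y => x^2 = y^2 => y = x or y = -x
Constraint: 2x^2 = 123 => x^2 = 123/2 => x = +/-sqrt(123/2)
Critical points: (sqrt(123/2), sqrt(123/2)), (-sqrt(123/2), -sqrt(123/2)), (sqrt(123/2), -sqrt(123/2)), (-sqrt(123/2), sqrt(123/2))
  y = x:  xy = x^2 = 123/2  at (sqrt(123/2), sqrt(123/2)) and (-sqrt(123/2), -sqrt(123/2))
  y = -x: xy = -x^2 = -123/2 at (sqrt(123/2), -sqrt(123/2)) and (-sqrt(123/2), sqrt(123/2))
Maximum xy = 123/2 at (sqrt(123/2), sqrt(123/2)) and (-sqrt(123/2), -sqrt(123/2))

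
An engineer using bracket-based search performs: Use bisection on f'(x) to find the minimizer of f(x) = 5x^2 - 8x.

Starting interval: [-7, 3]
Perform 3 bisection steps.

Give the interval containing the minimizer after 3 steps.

Finding critical point of f(x) = 5x^2 - 8x using bisection on f'(x) = 10x + -8.
f'(x) = 0 when x = 4/5.
Starting interval: [-7, 3]
Step 1: mid = -2, f'(mid) = -28, new interval = [-2, 3]
Step 2: mid = 1/2, f'(mid) = -3, new interval = [1/2, 3]
Step 3: mid = 7/4, f'(mid) = 19/2, new interval = [1/2, 7/4]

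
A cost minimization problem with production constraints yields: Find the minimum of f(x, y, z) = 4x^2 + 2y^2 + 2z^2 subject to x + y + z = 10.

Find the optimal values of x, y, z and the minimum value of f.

Using Lagrange multipliers on f = 4x^2 + 2y^2 + 2z^2 with constraint x + y + z = 10:
Conditions: 2*4*x = lambda, 2*2*y = lambda, 2*2*z = lambda
So x = lambda/8, y = lambda/4, z = lambda/4
Substituting into constraint: lambda * (5/8) = 10
lambda = 16
x = 2, y = 4, z = 4
Minimum value = 80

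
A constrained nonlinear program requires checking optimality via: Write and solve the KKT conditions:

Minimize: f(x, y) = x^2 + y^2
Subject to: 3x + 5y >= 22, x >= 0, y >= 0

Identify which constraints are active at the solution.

KKT conditions for min x^2 + y^2 s.t. 3x + 5y >= 22, x >= 0, y >= 0:
Stationarity: 2x = mu*3 + mu_x, 2y = mu*5 + mu_y, with mu, mu_x, mu_y >= 0
Complementary slackness: mu*(3x + 5y - 22) = 0, mu_x*x = 0, mu_y*y = 0
(0, 0) is infeasible (3*0 + 5*0 < 22), so if mu = 0 stationarity would force x = mu_x/2 >= 0, y = mu_y/2 >= 0 with mu_x*x = mu_y*y = 0, i.e. x = y = 0: contradiction. Hence mu > 0 and 3x + 5y = 22 is active.
Try x > 0, y > 0 (so mu_x = mu_y = 0): x = 3*mu/2, y = 5*mu/2
Substitute: 3*(3*mu/2) + 5*(5*mu/2) = 22
  mu*34/2 = 22 => mu = 22/17
x* = 33/17 > 0, y* = 55/17 > 0, consistent with mu_x = mu_y = 0.
f is convex and the constraints are linear, so this KKT point is the global minimum.
f* = 242/17
Active constraints: 3x + 5y >= 22 (holds with equality, mu = 22/17 > 0); x >= 0 and y >= 0 are inactive (mu_x = mu_y = 0).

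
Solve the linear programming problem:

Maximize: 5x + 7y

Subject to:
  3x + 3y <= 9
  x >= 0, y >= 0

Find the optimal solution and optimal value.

The feasible region has vertices at [(0, 0), (3, 0), (0, 3)].
Checking objective 5x + 7y at each vertex:
  (0, 0): 5*0 + 7*0 = 0
  (3, 0): 5*3 + 7*0 = 15
  (0, 3): 5*0 + 7*3 = 21
Maximum is 21 at (0, 3).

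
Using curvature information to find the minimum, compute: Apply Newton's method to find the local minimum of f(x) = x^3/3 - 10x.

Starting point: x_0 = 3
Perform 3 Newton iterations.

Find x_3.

f(x) = x^3/3 - 10x
f'(x) = x^2 - 10, f''(x) = 2x
Newton update: x_{n+1} = x_n - (x_n^2 - 10)/(2*x_n)
Step 1: x_0 = 3, f'=-1, f''=6, x_1 = 19/6
Step 2: x_1 = 19/6, f'=1/36, f''=19/3, x_2 = 721/228
Step 3: x_2 = 721/228, f'=1/51984, f''=721/114, x_3 = 1039681/328776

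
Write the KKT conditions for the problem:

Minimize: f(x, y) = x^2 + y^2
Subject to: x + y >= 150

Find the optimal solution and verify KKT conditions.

KKT conditions for min x^2 + y^2 s.t. x + y >= 150:
Stationarity: 2x = mu, 2y = mu
So x = y = mu/2.
Complementary slackness: mu*(x + y - 150) = 0
Primal feasibility: x + y >= 150; dual feasibility: mu >= 0
If mu = 0 then x = y = 0, but 0 + 0 < 150 is infeasible, so the constraint is active.
Constraint active: x + y = 2*(mu/2) = 150 => mu = 150
x = y = 75, f = 11250
Verify: stationarity 2*75 = 150 = mu; primal 75 + 75 = 150 >= 150; dual mu = 150 >= 0; complementary slackness 150*(150 - 150) = 0. All KKT conditions hold.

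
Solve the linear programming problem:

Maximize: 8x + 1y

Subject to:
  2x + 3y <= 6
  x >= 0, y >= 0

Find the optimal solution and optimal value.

The feasible region has vertices at [(0, 0), (3, 0), (0, 2)].
Checking objective 8x + 1y at each vertex:
  (0, 0): 8*0 + 1*0 = 0
  (3, 0): 8*3 + 1*0 = 24
  (0, 2): 8*0 + 1*2 = 2
Maximum is 24 at (3, 0).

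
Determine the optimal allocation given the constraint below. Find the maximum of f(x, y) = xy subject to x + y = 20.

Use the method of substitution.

Substitute y = 20 - x into f(x,y) = xy:
g(x) = x(20 - x) = 20x - x^2
g'(x) = 20 - 2x = 0  =>  x = 10
y = 20 - 10 = 10
Maximum value = 10 * 10 = 100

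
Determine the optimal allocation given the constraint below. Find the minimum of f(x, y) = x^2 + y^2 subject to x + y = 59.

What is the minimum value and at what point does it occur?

Substitute y = 59 - x into f(x,y) = x^2 + y^2:
g(x) = x^2 + (59 - x)^2 = 2x^2 - 118x + 3481
g'(x) = 4x - 118 = 0  =>  x = 59/2
y = 59 - 59/2 = 59/2
Minimum value = (59/2)^2 + (59/2)^2 = 3481/2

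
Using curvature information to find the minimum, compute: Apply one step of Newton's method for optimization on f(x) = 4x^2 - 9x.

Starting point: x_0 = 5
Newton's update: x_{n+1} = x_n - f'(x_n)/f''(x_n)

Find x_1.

f(x) = 4x^2 - 9x
f'(x) = 8x + (-9), f''(x) = 8
Newton step: x_1 = x_0 - f'(x_0)/f''(x_0)
f'(5) = 31
x_1 = 5 - 31/8 = 9/8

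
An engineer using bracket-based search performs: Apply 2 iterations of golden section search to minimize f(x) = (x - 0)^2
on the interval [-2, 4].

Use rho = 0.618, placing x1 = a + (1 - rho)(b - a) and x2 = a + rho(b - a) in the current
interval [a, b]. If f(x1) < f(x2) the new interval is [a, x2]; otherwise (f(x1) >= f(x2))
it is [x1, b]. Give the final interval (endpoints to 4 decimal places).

Golden section search for min of f(x) = (x - 0)^2 on [-2, 4].
Each step: x1 = a + (1 - rho)(b - a), x2 = a + rho(b - a); if f(x1) < f(x2) keep [a, x2], otherwise keep [x1, b].
Step 1: [-2.0000, 4.0000], x1=0.2920 (f=0.0853), x2=1.7080 (f=2.9173); f(x1) < f(x2) => keep [-2.0000, 1.7080]
Step 2: [-2.0000, 1.7080], x1=-0.5835 (f=0.3405), x2=0.2915 (f=0.0850); f(x1) > f(x2) => keep [-0.5835, 1.7080]
Final interval: [-0.5835, 1.7080]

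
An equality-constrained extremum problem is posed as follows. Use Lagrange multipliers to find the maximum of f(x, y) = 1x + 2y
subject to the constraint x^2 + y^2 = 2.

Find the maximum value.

Set up Lagrange conditions: grad f = lambda * grad g
  1 = 2*lambda*x
  2 = 2*lambda*y
From these: x/y = 1/2, so x = 1t, y = 2t for some t.
Substitute into constraint: (1t)^2 + (2t)^2 = 2
  t^2 * 5 = 2
  t = sqrt(2/5)
Maximum = 1*x + 2*y = (1^2 + 2^2)*t = 5 * sqrt(2/5) = sqrt(10)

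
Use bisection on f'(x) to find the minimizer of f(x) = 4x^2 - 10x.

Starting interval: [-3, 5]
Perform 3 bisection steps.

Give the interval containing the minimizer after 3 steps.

Finding critical point of f(x) = 4x^2 - 10x using bisection on f'(x) = 8x + -10.
f'(x) = 0 when x = 5/4.
Starting interval: [-3, 5]
Step 1: mid = 1, f'(mid) = -2, new interval = [1, 5]
Step 2: mid = 3, f'(mid) = 14, new interval = [1, 3]
Step 3: mid = 2, f'(mid) = 6, new interval = [1, 2]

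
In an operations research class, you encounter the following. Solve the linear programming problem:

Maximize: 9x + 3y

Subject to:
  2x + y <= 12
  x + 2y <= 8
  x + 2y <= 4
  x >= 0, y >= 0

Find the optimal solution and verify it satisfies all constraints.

Feasible vertices: (0, 0), (0, 2), (4, 0)
Objective 9x + 3y at each vertex:
  (0, 0): 0
  (0, 2): 6
  (4, 0): 36
Maximum is 36 at (4, 0).
Verify constraints at (x, y) = (4, 0):
  2*4 + 1*0 = 8 <= 12
  1*4 + 2*0 = 4 <= 8
  1*4 + 2*0 = 4 <= 4 (active)
  x = 4 >= 0, y = 0 >= 0. All constraints satisfied.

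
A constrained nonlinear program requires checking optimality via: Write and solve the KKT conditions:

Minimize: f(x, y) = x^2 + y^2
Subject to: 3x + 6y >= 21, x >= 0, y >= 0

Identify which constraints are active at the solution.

KKT conditions for min x^2 + y^2 s.t. 3x + 6y >= 21, x >= 0, y >= 0:
Stationarity: 2x = mu*3 + mu_x, 2y = mu*6 + mu_y, with mu, mu_x, mu_y >= 0
Complementary slackness: mu*(3x + 6y - 21) = 0, mu_x*x = 0, mu_y*y = 0
(0, 0) is infeasible (3*0 + 6*0 < 21), so if mu = 0 stationarity would force x = mu_x/2 >= 0, y = mu_y/2 >= 0 with mu_x*x = mu_y*y = 0, i.e. x = y = 0: contradiction. Hence mu > 0 and 3x + 6y = 21 is active.
Try x > 0, y > 0 (so mu_x = mu_y = 0): x = 3*mu/2, y = 6*mu/2
Substitute: 3*(3*mu/2) + 6*(6*mu/2) = 21
  mu*45/2 = 21 => mu = 14/15
x* = 7/5 > 0, y* = 14/5 > 0, consistent with mu_x = mu_y = 0.
f is convex and the constraints are linear, so this KKT point is the global minimum.
f* = 49/5
Active constraints: 3x + 6y >= 21 (holds with equality, mu = 14/15 > 0); x >= 0 and y >= 0 are inactive (mu_x = mu_y = 0).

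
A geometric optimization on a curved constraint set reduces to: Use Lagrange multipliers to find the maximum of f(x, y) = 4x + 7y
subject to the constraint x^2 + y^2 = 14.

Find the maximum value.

Set up Lagrange conditions: grad f = lambda * grad g
  4 = 2*lambda*x
  7 = 2*lambda*y
From these: x/y = 4/7, so x = 4t, y = 7t for some t.
Substitute into constraint: (4t)^2 + (7t)^2 = 14
  t^2 * 65 = 14
  t = sqrt(14/65)
Maximum = 4*x + 7*y = (4^2 + 7^2)*t = 65 * sqrt(14/65) = sqrt(910)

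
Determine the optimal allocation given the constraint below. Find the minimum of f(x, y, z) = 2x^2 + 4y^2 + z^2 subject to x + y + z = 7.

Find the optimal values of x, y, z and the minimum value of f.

Using Lagrange multipliers on f = 2x^2 + 4y^2 + z^2 with constraint x + y + z = 7:
Conditions: 2*2*x = lambda, 2*4*y = lambda, 2*1*z = lambda
So x = lambda/4, y = lambda/8, z = lambda/2
Substituting into constraint: lambda * (7/8) = 7
lambda = 8
x = 2, y = 1, z = 4
Minimum value = 28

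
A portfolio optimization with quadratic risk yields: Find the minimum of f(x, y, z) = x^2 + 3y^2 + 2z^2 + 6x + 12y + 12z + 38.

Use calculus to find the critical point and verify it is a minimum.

f(x,y,z) = x^2 + 3y^2 + 2z^2 + 6x + 12y + 12z + 38
df/dx = 2x + (6) = 0 => x = -3
df/dy = 6y + (12) = 0 => y = -2
df/dz = 4z + (12) = 0 => z = -3
f(-3,-2,-3) = 1*(-3)^2 + 3*(-2)^2 + 2*(-3)^2 + 6*(-3) + 12*(-2) + 12*(-3) + 38 = -1
Hessian is diagonal with entries 2, 6, 4 > 0, confirmed minimum.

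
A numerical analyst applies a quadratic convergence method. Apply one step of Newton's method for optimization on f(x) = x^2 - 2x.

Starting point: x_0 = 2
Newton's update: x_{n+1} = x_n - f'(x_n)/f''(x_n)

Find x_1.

f(x) = x^2 - 2x
f'(x) = 2x + (-2), f''(x) = 2
Newton step: x_1 = x_0 - f'(x_0)/f''(x_0)
f'(2) = 2
x_1 = 2 - 2/2 = 1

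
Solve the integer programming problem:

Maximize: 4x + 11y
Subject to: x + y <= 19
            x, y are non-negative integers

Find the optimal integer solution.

Objective: 4x + 11y, constraint: x + y <= 19
Coefficient of y is 11 > coefficient of x is 4, so allocate the entire budget to y.
Optimal: x = 0, y = 19, value = 209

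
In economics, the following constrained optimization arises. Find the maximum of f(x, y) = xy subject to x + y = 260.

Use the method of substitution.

Substitute y = 260 - x into f(x,y) = xy:
g(x) = x(260 - x) = 260x - x^2
g'(x) = 260 - 2x = 0  =>  x = 130
y = 260 - 130 = 130
Maximum value = 130 * 130 = 16900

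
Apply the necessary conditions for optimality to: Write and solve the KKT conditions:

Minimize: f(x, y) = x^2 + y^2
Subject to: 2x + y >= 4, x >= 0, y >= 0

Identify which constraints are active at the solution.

KKT conditions for min x^2 + y^2 s.t. 2x + 1y >= 4, x >= 0, y >= 0:
Stationarity: 2x = mu*2 + mu_x, 2y = mu*1 + mu_y, with mu, mu_x, mu_y >= 0
Complementary slackness: mu*(2x + y - 4) = 0, mu_x*x = 0, mu_y*y = 0
(0, 0) is infeasible (2*0 + 1*0 < 4), so if mu = 0 stationarity would force x = mu_x/2 >= 0, y = mu_y/2 >= 0 with mu_x*x = mu_y*y = 0, i.e. x = y = 0: contradiction. Hence mu > 0 and 2x + y = 4 is active.
Try x > 0, y > 0 (so mu_x = mu_y = 0): x = 2*mu/2, y = 1*mu/2
Substitute: 2*(2*mu/2) + 1*(1*mu/2) = 4
  mu*5/2 = 4 => mu = 8/5
x* = 8/5 > 0, y* = 4/5 > 0, consistent with mu_x = mu_y = 0.
f is convex and the constraints are linear, so this KKT point is the global minimum.
f* = 16/5
Active constraints: 2x + y >= 4 (holds with equality, mu = 8/5 > 0); x >= 0 and y >= 0 are inactive (mu_x = mu_y = 0).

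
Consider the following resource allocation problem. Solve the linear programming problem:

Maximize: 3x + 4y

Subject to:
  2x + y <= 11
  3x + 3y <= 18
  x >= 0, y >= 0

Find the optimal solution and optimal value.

Feasible vertices: (0, 0), (0, 6), (5, 1), (11/2, 0)
Objective 3x + 4y at each:
  (0, 0): 0
  (0, 6): 24
  (5, 1): 19
  (11/2, 0): 33/2
Maximum is 24 at (0, 6).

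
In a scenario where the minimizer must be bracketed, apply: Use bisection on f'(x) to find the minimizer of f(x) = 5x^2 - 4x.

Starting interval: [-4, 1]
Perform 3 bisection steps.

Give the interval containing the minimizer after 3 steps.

Finding critical point of f(x) = 5x^2 - 4x using bisection on f'(x) = 10x + -4.
f'(x) = 0 when x = 2/5.
Starting interval: [-4, 1]
Step 1: mid = -3/2, f'(mid) = -19, new interval = [-3/2, 1]
Step 2: mid = -1/4, f'(mid) = -13/2, new interval = [-1/4, 1]
Step 3: mid = 3/8, f'(mid) = -1/4, new interval = [3/8, 1]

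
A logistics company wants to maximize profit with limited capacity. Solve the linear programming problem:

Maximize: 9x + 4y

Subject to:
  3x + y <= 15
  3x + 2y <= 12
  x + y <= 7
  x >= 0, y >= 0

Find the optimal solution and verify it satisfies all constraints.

Feasible vertices: (0, 0), (0, 6), (4, 0)
Objective 9x + 4y at each vertex:
  (0, 0): 0
  (0, 6): 24
  (4, 0): 36
Maximum is 36 at (4, 0).
Verify constraints at (x, y) = (4, 0):
  3*4 + 1*0 = 12 <= 15
  3*4 + 2*0 = 12 <= 12 (active)
  1*4 + 1*0 = 4 <= 7
  x = 4 >= 0, y = 0 >= 0. All constraints satisfied.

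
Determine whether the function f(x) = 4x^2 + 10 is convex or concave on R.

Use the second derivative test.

f(x) = 4x^2 + 10
f'(x) = 8x + 0
f''(x) = 8
Since f''(x) = 8 > 0 for all x, f is convex on R.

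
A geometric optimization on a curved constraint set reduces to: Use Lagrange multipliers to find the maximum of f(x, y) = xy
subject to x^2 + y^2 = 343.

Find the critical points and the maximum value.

Lagrange conditions: y = 2*lambda*x and x = 2*lambda*y
If x = 0 then y = 0, violating the constraint, so x, y != 0.
Dividing: y/x = x/y => x^2 = y^2 => y = x or y = -x
Constraint: 2x^2 = 343 => x^2 = 343/2 => x = +/-sqrt(343/2)
Critical points: (sqrt(343/2), sqrt(343/2)), (-sqrt(343/2), -sqrt(343/2)), (sqrt(343/2), -sqrt(343/2)), (-sqrt(343/2), sqrt(343/2))
  y = x:  xy = x^2 = 343/2  at (sqrt(343/2), sqrt(343/2)) and (-sqrt(343/2), -sqrt(343/2))
  y = -x: xy = -x^2 = -343/2 at (sqrt(343/2), -sqrt(343/2)) and (-sqrt(343/2), sqrt(343/2))
Maximum xy = 343/2 at (sqrt(343/2), sqrt(343/2)) and (-sqrt(343/2), -sqrt(343/2))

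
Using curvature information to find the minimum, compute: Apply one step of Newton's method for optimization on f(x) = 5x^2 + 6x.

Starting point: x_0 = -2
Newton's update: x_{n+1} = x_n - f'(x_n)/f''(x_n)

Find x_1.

f(x) = 5x^2 + 6x
f'(x) = 10x + (6), f''(x) = 10
Newton step: x_1 = x_0 - f'(x_0)/f''(x_0)
f'(-2) = -14
x_1 = -2 - -14/10 = -3/5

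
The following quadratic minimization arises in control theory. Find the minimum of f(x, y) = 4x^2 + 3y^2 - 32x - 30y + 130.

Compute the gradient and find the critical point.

f(x,y) = 4x^2 + 3y^2 - 32x - 30y + 130
df/dx = 8x + (-32) = 0  =>  x = 4
df/dy = 6y + (-30) = 0  =>  y = 5
f(4, 5) = 4*(4)^2 + 3*(5)^2 + -32*(4) + -30*(5) + 130 = -9
Hessian is diagonal with entries 8, 6 > 0, so this is a minimum.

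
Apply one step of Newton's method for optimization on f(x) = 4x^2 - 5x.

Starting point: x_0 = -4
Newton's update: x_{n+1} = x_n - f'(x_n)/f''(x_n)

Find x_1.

f(x) = 4x^2 - 5x
f'(x) = 8x + (-5), f''(x) = 8
Newton step: x_1 = x_0 - f'(x_0)/f''(x_0)
f'(-4) = -37
x_1 = -4 - -37/8 = 5/8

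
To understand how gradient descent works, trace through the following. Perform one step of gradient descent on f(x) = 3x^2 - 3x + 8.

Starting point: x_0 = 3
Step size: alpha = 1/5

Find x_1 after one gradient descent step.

f(x) = 3x^2 - 3x + 8
f'(x) = 6x - 3
f'(3) = 6*3 + (-3) = 15
x_1 = x_0 - alpha * f'(x_0) = 3 - 1/5 * 15 = 0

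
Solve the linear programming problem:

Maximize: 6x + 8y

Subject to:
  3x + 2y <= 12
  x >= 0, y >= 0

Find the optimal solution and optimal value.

The feasible region has vertices at [(0, 0), (4, 0), (0, 6)].
Checking objective 6x + 8y at each vertex:
  (0, 0): 6*0 + 8*0 = 0
  (4, 0): 6*4 + 8*0 = 24
  (0, 6): 6*0 + 8*6 = 48
Maximum is 48 at (0, 6).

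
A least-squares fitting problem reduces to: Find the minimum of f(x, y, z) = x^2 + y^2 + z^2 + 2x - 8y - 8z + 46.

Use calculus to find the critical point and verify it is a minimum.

f(x,y,z) = x^2 + y^2 + z^2 + 2x - 8y - 8z + 46
df/dx = 2x + (2) = 0 => x = -1
df/dy = 2y + (-8) = 0 => y = 4
df/dz = 2z + (-8) = 0 => z = 4
f(-1,4,4) = 1*(-1)^2 + 1*(4)^2 + 1*(4)^2 + 2*(-1) + -8*(4) + -8*(4) + 46 = 13
Hessian is diagonal with entries 2, 2, 2 > 0, confirmed minimum.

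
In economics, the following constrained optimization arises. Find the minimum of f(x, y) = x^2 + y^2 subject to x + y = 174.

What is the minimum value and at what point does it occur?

Substitute y = 174 - x into f(x,y) = x^2 + y^2:
g(x) = x^2 + (174 - x)^2 = 2x^2 - 348x + 30276
g'(x) = 4x - 348 = 0  =>  x = 87
y = 174 - 87 = 87
Minimum value = 87^2 + 87^2 = 15138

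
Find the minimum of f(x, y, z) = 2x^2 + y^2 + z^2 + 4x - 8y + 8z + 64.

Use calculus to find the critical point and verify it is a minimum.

f(x,y,z) = 2x^2 + y^2 + z^2 + 4x - 8y + 8z + 64
df/dx = 4x + (4) = 0 => x = -1
df/dy = 2y + (-8) = 0 => y = 4
df/dz = 2z + (8) = 0 => z = -4
f(-1,4,-4) = 2*(-1)^2 + 1*(4)^2 + 1*(-4)^2 + 4*(-1) + -8*(4) + 8*(-4) + 64 = 30
Hessian is diagonal with entries 4, 2, 2 > 0, confirmed minimum.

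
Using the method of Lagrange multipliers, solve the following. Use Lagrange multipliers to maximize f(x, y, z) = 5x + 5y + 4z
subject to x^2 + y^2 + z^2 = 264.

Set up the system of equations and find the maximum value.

Lagrange conditions: 5 = 2*lambda*x, 5 = 2*lambda*y, 4 = 2*lambda*z
So x:5 = y:5 = z:4, i.e. x = 5t, y = 5t, z = 4t
Constraint: t^2*(5^2 + 5^2 + 4^2) = 264
  t^2 * 66 = 264  =>  t = sqrt(4)
Maximum = 5*5t + 5*5t + 4*4t = 66*sqrt(4) = 132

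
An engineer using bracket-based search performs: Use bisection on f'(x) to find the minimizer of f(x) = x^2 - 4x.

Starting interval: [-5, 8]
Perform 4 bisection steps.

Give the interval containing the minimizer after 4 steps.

Finding critical point of f(x) = x^2 - 4x using bisection on f'(x) = 2x + -4.
f'(x) = 0 when x = 2.
Starting interval: [-5, 8]
Step 1: mid = 3/2, f'(mid) = -1, new interval = [3/2, 8]
Step 2: mid = 19/4, f'(mid) = 11/2, new interval = [3/2, 19/4]
Step 3: mid = 25/8, f'(mid) = 9/4, new interval = [3/2, 25/8]
Step 4: mid = 37/16, f'(mid) = 5/8, new interval = [3/2, 37/16]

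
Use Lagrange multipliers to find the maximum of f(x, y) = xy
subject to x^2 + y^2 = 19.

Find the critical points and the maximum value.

Lagrange conditions: y = 2*lambda*x and x = 2*lambda*y
If x = 0 then y = 0, violating the constraint, so x, y != 0.
Dividing: y/x = x/y => x^2 = y^2 => y = x or y = -x
Constraint: 2x^2 = 19 => x^2 = 19/2 => x = +/-sqrt(19/2)
Critical points: (sqrt(19/2), sqrt(19/2)), (-sqrt(19/2), -sqrt(19/2)), (sqrt(19/2), -sqrt(19/2)), (-sqrt(19/2), sqrt(19/2))
  y = x:  xy = x^2 = 19/2  at (sqrt(19/2), sqrt(19/2)) and (-sqrt(19/2), -sqrt(19/2))
  y = -x: xy = -x^2 = -19/2 at (sqrt(19/2), -sqrt(19/2)) and (-sqrt(19/2), sqrt(19/2))
Maximum xy = 19/2 at (sqrt(19/2), sqrt(19/2)) and (-sqrt(19/2), -sqrt(19/2))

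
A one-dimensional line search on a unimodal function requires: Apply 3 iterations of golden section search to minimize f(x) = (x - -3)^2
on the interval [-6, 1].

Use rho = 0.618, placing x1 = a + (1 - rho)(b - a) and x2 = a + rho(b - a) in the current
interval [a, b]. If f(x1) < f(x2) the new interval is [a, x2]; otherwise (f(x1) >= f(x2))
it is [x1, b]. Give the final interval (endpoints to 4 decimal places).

Golden section search for min of f(x) = (x - -3)^2 on [-6, 1].
Each step: x1 = a + (1 - rho)(b - a), x2 = a + rho(b - a); if f(x1) < f(x2) keep [a, x2], otherwise keep [x1, b].
Step 1: [-6.0000, 1.0000], x1=-3.3260 (f=0.1063), x2=-1.6740 (f=1.7583); f(x1) < f(x2) => keep [-6.0000, -1.6740]
Step 2: [-6.0000, -1.6740], x1=-4.3475 (f=1.8157), x2=-3.3265 (f=0.1066); f(x1) > f(x2) => keep [-4.3475, -1.6740]
Step 3: [-4.3475, -1.6740], x1=-3.3262 (f=0.1064), x2=-2.6953 (f=0.0929); f(x1) > f(x2) => keep [-3.3262, -1.6740]
Final interval: [-3.3262, -1.6740]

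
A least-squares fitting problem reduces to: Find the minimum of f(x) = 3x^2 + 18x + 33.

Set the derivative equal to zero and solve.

f(x) = 3x^2 + 18x + 33
f'(x) = 6x + (18) = 0
x = -18/6 = -3
f(-3) = 6
Since f''(x) = 6 > 0, this is a minimum.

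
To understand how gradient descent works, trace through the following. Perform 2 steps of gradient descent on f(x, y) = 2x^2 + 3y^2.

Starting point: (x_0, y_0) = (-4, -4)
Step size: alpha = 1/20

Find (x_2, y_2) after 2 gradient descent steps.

f(x,y) = 2x^2 + 3y^2
grad_x = 4x + 0y, grad_y = 6y + 0x
Step 1: grad = (-16, -24), (-16/5, -14/5)
Step 2: grad = (-64/5, -84/5), (-64/25, -49/25)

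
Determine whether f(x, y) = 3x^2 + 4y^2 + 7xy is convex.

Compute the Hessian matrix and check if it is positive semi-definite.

f(x,y) = 3x^2 + 4y^2 + 7xy
Hessian H = [[6, 7], [7, 8]]
trace(H) = 14, det(H) = -1
Eigenvalues: (14 +/- sqrt(200)) / 2 = 14.07, -0.07107
Since not both eigenvalues positive, f is neither convex nor concave.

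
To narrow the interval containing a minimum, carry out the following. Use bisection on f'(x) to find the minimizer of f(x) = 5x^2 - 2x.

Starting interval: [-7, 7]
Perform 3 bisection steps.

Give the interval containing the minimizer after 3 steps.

Finding critical point of f(x) = 5x^2 - 2x using bisection on f'(x) = 10x + -2.
f'(x) = 0 when x = 1/5.
Starting interval: [-7, 7]
Step 1: mid = 0, f'(mid) = -2, new interval = [0, 7]
Step 2: mid = 7/2, f'(mid) = 33, new interval = [0, 7/2]
Step 3: mid = 7/4, f'(mid) = 31/2, new interval = [0, 7/4]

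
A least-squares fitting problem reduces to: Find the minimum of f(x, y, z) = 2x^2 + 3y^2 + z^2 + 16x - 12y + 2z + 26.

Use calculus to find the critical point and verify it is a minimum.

f(x,y,z) = 2x^2 + 3y^2 + z^2 + 16x - 12y + 2z + 26
df/dx = 4x + (16) = 0 => x = -4
df/dy = 6y + (-12) = 0 => y = 2
df/dz = 2z + (2) = 0 => z = -1
f(-4,2,-1) = 2*(-4)^2 + 3*(2)^2 + 1*(-1)^2 + 16*(-4) + -12*(2) + 2*(-1) + 26 = -19
Hessian is diagonal with entries 4, 6, 2 > 0, confirmed minimum.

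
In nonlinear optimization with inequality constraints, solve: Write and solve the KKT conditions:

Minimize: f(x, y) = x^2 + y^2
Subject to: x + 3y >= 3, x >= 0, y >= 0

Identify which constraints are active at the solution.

KKT conditions for min x^2 + y^2 s.t. 1x + 3y >= 3, x >= 0, y >= 0:
Stationarity: 2x = mu*1 + mu_x, 2y = mu*3 + mu_y, with mu, mu_x, mu_y >= 0
Complementary slackness: mu*(x + 3y - 3) = 0, mu_x*x = 0, mu_y*y = 0
(0, 0) is infeasible (1*0 + 3*0 < 3), so if mu = 0 stationarity would force x = mu_x/2 >= 0, y = mu_y/2 >= 0 with mu_x*x = mu_y*y = 0, i.e. x = y = 0: contradiction. Hence mu > 0 and x + 3y = 3 is active.
Try x > 0, y > 0 (so mu_x = mu_y = 0): x = 1*mu/2, y = 3*mu/2
Substitute: 1*(1*mu/2) + 3*(3*mu/2) = 3
  mu*10/2 = 3 => mu = 3/5
x* = 3/10 > 0, y* = 9/10 > 0, consistent with mu_x = mu_y = 0.
f is convex and the constraints are linear, so this KKT point is the global minimum.
f* = 9/10
Active constraints: x + 3y >= 3 (holds with equality, mu = 3/5 > 0); x >= 0 and y >= 0 are inactive (mu_x = mu_y = 0).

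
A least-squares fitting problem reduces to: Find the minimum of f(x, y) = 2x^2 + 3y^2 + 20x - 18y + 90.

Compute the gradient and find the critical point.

f(x,y) = 2x^2 + 3y^2 + 20x - 18y + 90
df/dx = 4x + (20) = 0  =>  x = -5
df/dy = 6y + (-18) = 0  =>  y = 3
f(-5, 3) = 2*(-5)^2 + 3*(3)^2 + 20*(-5) + -18*(3) + 90 = 13
Hessian is diagonal with entries 4, 6 > 0, so this is a minimum.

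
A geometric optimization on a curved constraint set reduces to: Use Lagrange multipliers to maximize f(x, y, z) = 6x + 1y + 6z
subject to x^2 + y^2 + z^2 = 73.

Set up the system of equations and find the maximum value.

Lagrange conditions: 6 = 2*lambda*x, 1 = 2*lambda*y, 6 = 2*lambda*z
So x:6 = y:1 = z:6, i.e. x = 6t, y = 1t, z = 6t
Constraint: t^2*(6^2 + 1^2 + 6^2) = 73
  t^2 * 73 = 73  =>  t = sqrt(1)
Maximum = 6*6t + 1*1t + 6*6t = 73*sqrt(1) = 73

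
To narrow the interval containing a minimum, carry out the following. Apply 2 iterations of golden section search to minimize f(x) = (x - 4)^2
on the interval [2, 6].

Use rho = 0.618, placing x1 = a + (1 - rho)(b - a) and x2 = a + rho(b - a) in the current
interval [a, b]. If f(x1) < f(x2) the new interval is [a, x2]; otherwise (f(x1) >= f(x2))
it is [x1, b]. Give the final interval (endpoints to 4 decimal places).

Golden section search for min of f(x) = (x - 4)^2 on [2, 6].
Each step: x1 = a + (1 - rho)(b - a), x2 = a + rho(b - a); if f(x1) < f(x2) keep [a, x2], otherwise keep [x1, b].
Step 1: [2.0000, 6.0000], x1=3.5280 (f=0.2228), x2=4.4720 (f=0.2228); f(x1) = f(x2) (tie, not '<') => keep [3.5280, 6.0000]
Step 2: [3.5280, 6.0000], x1=4.4723 (f=0.2231), x2=5.0557 (f=1.1145); f(x1) < f(x2) => keep [3.5280, 5.0557]
Final interval: [3.5280, 5.0557]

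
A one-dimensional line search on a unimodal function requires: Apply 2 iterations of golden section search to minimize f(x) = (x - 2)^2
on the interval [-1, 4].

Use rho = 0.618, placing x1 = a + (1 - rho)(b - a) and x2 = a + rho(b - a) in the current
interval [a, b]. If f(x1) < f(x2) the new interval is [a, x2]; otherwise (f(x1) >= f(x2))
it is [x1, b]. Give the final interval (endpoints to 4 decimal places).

Golden section search for min of f(x) = (x - 2)^2 on [-1, 4].
Each step: x1 = a + (1 - rho)(b - a), x2 = a + rho(b - a); if f(x1) < f(x2) keep [a, x2], otherwise keep [x1, b].
Step 1: [-1.0000, 4.0000], x1=0.9100 (f=1.1881), x2=2.0900 (f=0.0081); f(x1) > f(x2) => keep [0.9100, 4.0000]
Step 2: [0.9100, 4.0000], x1=2.0904 (f=0.0082), x2=2.8196 (f=0.6718); f(x1) < f(x2) => keep [0.9100, 2.8196]
Final interval: [0.9100, 2.8196]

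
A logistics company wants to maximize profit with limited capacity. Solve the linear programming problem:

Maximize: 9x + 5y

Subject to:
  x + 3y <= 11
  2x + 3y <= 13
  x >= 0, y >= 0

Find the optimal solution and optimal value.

Feasible vertices: (0, 0), (0, 11/3), (2, 3), (13/2, 0)
Objective 9x + 5y at each:
  (0, 0): 0
  (0, 11/3): 55/3
  (2, 3): 33
  (13/2, 0): 117/2
Maximum is 117/2 at (13/2, 0).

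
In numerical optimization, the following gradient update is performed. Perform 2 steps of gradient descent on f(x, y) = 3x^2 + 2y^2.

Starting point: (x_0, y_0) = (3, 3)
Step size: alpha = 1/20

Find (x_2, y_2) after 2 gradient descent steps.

f(x,y) = 3x^2 + 2y^2
grad_x = 6x + 0y, grad_y = 4y + 0x
Step 1: grad = (18, 12), (21/10, 12/5)
Step 2: grad = (63/5, 48/5), (147/100, 48/25)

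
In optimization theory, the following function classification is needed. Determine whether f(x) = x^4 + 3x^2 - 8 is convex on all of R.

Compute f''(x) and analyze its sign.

f(x) = x^4 + 3x^2 - 8
f'(x) = 4x^3 + 6x
f''(x) = 12x^2 + 6
f''(x) = 12x^2 + 6 >= 6 > 0 for all x
Therefore, f is convex on R.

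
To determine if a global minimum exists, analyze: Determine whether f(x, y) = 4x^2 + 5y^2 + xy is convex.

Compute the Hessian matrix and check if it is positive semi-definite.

f(x,y) = 4x^2 + 5y^2 + xy
Hessian H = [[8, 1], [1, 10]]
trace(H) = 18, det(H) = 79
Eigenvalues: (18 +/- sqrt(8)) / 2 = 10.41, 7.586
Since both eigenvalues > 0, f is convex.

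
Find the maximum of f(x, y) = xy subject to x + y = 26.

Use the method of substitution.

Substitute y = 26 - x into f(x,y) = xy:
g(x) = x(26 - x) = 26x - x^2
g'(x) = 26 - 2x = 0  =>  x = 13
y = 26 - 13 = 13
Maximum value = 13 * 13 = 169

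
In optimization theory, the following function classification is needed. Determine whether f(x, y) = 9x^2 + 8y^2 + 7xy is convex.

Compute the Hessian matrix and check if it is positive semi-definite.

f(x,y) = 9x^2 + 8y^2 + 7xy
Hessian H = [[18, 7], [7, 16]]
trace(H) = 34, det(H) = 239
Eigenvalues: (34 +/- sqrt(200)) / 2 = 24.07, 9.929
Since both eigenvalues > 0, f is convex.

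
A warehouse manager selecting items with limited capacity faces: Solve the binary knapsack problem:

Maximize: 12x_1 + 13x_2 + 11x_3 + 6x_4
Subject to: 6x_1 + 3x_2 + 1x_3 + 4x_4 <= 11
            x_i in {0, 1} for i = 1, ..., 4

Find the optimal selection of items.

Items: item 1 (v=12, w=6), item 2 (v=13, w=3), item 3 (v=11, w=1), item 4 (v=6, w=4)
Capacity: 11
Checking all 16 subsets (w = total weight, v = total value):
  {}: w = 0, v = 0
  {1}: w = 6, v = 12
  {2}: w = 3, v = 13
  {3}: w = 1, v = 11
  {4}: w = 4, v = 6
  {1, 2}: w = 9, v = 25
  {1, 3}: w = 7, v = 23
  {1, 4}: w = 10, v = 18
  {2, 3}: w = 4, v = 24
  {2, 4}: w = 7, v = 19
  {3, 4}: w = 5, v = 17
  {1, 2, 3}: w = 10, v = 36
  {1, 2, 4}: w = 13 > 11, infeasible
  {1, 3, 4}: w = 11, v = 29
  {2, 3, 4}: w = 8, v = 30
  {1, 2, 3, 4}: w = 14 > 11, infeasible
Best feasible subset: items [1, 2, 3]
Total weight: 10 <= 11, total value: 36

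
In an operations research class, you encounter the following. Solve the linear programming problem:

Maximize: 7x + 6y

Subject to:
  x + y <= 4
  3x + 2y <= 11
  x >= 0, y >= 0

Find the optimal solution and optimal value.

Feasible vertices: (0, 0), (0, 4), (3, 1), (11/3, 0)
Objective 7x + 6y at each:
  (0, 0): 0
  (0, 4): 24
  (3, 1): 27
  (11/3, 0): 77/3
Maximum is 27 at (3, 1).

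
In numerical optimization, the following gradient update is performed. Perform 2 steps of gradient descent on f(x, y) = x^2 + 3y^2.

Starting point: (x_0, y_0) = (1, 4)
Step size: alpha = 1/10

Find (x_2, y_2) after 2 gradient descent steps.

f(x,y) = x^2 + 3y^2
grad_x = 2x + 0y, grad_y = 6y + 0x
Step 1: grad = (2, 24), (4/5, 8/5)
Step 2: grad = (8/5, 48/5), (16/25, 16/25)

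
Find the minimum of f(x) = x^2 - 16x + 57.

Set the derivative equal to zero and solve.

f(x) = x^2 - 16x + 57
f'(x) = 2x + (-16) = 0
x = 16/2 = 8
f(8) = -7
Since f''(x) = 2 > 0, this is a minimum.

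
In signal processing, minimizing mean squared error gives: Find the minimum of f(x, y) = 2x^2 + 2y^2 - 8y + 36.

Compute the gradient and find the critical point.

f(x,y) = 2x^2 + 2y^2 - 8y + 36
df/dx = 4x + (0) = 0  =>  x = 0
df/dy = 4y + (-8) = 0  =>  y = 2
f(0, 2) = 2*(0)^2 + 2*(2)^2 + -8*(2) + 36 = 28
Hessian is diagonal with entries 4, 4 > 0, so this is a minimum.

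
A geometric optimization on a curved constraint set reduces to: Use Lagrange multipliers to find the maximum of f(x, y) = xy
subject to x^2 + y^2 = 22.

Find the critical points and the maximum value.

Lagrange conditions: y = 2*lambda*x and x = 2*lambda*y
If x = 0 then y = 0, violating the constraint, so x, y != 0.
Dividing: y/x = x/y => x^2 = y^2 => y = x or y = -x
Constraint: 2x^2 = 22 => x^2 = 11 => x = +/-sqrt(11)
Critical points: (sqrt(11), sqrt(11)), (-sqrt(11), -sqrt(11)), (sqrt(11), -sqrt(11)), (-sqrt(11), sqrt(11))
  y = x:  xy = x^2 = 11  at (sqrt(11), sqrt(11)) and (-sqrt(11), -sqrt(11))
  y = -x: xy = -x^2 = -11 at (sqrt(11), -sqrt(11)) and (-sqrt(11), sqrt(11))
Maximum xy = 11 at (sqrt(11), sqrt(11)) and (-sqrt(11), -sqrt(11))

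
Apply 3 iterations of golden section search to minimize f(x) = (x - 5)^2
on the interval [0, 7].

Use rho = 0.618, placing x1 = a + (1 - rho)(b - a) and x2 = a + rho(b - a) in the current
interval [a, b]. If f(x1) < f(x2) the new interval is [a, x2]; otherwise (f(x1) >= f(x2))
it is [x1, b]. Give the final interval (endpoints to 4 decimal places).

Golden section search for min of f(x) = (x - 5)^2 on [0, 7].
Each step: x1 = a + (1 - rho)(b - a), x2 = a + rho(b - a); if f(x1) < f(x2) keep [a, x2], otherwise keep [x1, b].
Step 1: [0.0000, 7.0000], x1=2.6740 (f=5.4103), x2=4.3260 (f=0.4543); f(x1) > f(x2) => keep [2.6740, 7.0000]
Step 2: [2.6740, 7.0000], x1=4.3265 (f=0.4536), x2=5.3475 (f=0.1207); f(x1) > f(x2) => keep [4.3265, 7.0000]
Step 3: [4.3265, 7.0000], x1=5.3478 (f=0.1210), x2=5.9787 (f=0.9579); f(x1) < f(x2) => keep [4.3265, 5.9787]
Final interval: [4.3265, 5.9787]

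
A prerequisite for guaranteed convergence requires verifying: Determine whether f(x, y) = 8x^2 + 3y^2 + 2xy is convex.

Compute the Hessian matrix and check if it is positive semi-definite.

f(x,y) = 8x^2 + 3y^2 + 2xy
Hessian H = [[16, 2], [2, 6]]
trace(H) = 22, det(H) = 92
Eigenvalues: (22 +/- sqrt(116)) / 2 = 16.39, 5.615
Since both eigenvalues > 0, f is convex.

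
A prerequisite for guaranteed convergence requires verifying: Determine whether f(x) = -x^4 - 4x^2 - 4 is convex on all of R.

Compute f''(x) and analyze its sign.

f(x) = -x^4 - 4x^2 - 4
f'(x) = -4x^3 + -8x
f''(x) = -12x^2 + -8
f''(x) = -12x^2 + -8 <= -8 < 0 for all x
Therefore, f is concave on R.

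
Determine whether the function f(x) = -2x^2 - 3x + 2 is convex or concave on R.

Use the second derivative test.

f(x) = -2x^2 - 3x + 2
f'(x) = -4x - 3
f''(x) = -4
Since f''(x) = -4 < 0 for all x, f is concave on R.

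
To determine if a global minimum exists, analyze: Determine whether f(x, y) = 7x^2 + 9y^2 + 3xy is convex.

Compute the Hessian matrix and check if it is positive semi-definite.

f(x,y) = 7x^2 + 9y^2 + 3xy
Hessian H = [[14, 3], [3, 18]]
trace(H) = 32, det(H) = 243
Eigenvalues: (32 +/- sqrt(52)) / 2 = 19.61, 12.39
Since both eigenvalues > 0, f is convex.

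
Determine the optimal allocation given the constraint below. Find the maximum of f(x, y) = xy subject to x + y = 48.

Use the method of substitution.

Substitute y = 48 - x into f(x,y) = xy:
g(x) = x(48 - x) = 48x - x^2
g'(x) = 48 - 2x = 0  =>  x = 24
y = 48 - 24 = 24
Maximum value = 24 * 24 = 576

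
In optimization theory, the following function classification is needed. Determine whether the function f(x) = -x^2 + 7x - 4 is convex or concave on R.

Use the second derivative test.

f(x) = -x^2 + 7x - 4
f'(x) = -2x + 7
f''(x) = -2
Since f''(x) = -2 < 0 for all x, f is concave on R.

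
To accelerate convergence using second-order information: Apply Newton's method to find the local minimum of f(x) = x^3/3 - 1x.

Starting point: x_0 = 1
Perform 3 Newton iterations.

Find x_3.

f(x) = x^3/3 - 1x
f'(x) = x^2 - 1, f''(x) = 2x
Newton update: x_{n+1} = x_n - (x_n^2 - 1)/(2*x_n)
Step 1: x_0 = 1, f'=0, f''=2, x_1 = 1
Step 2: x_1 = 1, f'=0, f''=2, x_2 = 1
Step 3: x_2 = 1, f'=0, f''=2, x_3 = 1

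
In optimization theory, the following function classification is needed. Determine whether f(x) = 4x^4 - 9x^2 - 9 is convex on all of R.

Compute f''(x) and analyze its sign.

f(x) = 4x^4 - 9x^2 - 9
f'(x) = 16x^3 + -18x
f''(x) = 48x^2 + -18
f''(0) = -18 < 0, so not convex near x = 0
Therefore, f is not globally convex on R.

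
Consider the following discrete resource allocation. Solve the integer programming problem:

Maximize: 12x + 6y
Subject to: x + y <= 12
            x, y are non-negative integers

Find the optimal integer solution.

Objective: 12x + 6y, constraint: x + y <= 12
Coefficient of x is 12 >= coefficient of y is 6, so allocate the entire budget to x.
Optimal: x = 12, y = 0, value = 144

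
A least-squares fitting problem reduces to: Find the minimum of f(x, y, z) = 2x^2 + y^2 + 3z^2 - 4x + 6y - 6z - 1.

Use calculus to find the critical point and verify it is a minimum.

f(x,y,z) = 2x^2 + y^2 + 3z^2 - 4x + 6y - 6z - 1
df/dx = 4x + (-4) = 0 => x = 1
df/dy = 2y + (6) = 0 => y = -3
df/dz = 6z + (-6) = 0 => z = 1
f(1,-3,1) = 2*(1)^2 + 1*(-3)^2 + 3*(1)^2 + -4*(1) + 6*(-3) + -6*(1) + -1 = -15
Hessian is diagonal with entries 4, 2, 6 > 0, confirmed minimum.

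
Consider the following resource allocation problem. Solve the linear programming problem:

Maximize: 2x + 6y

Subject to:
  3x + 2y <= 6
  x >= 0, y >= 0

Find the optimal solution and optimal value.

The feasible region has vertices at [(0, 0), (2, 0), (0, 3)].
Checking objective 2x + 6y at each vertex:
  (0, 0): 2*0 + 6*0 = 0
  (2, 0): 2*2 + 6*0 = 4
  (0, 3): 2*0 + 6*3 = 18
Maximum is 18 at (0, 3).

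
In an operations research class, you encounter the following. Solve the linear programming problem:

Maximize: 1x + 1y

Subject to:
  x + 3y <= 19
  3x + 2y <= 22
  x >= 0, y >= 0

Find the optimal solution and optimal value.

Feasible vertices: (0, 0), (0, 19/3), (4, 5), (22/3, 0)
Objective 1x + 1y at each:
  (0, 0): 0
  (0, 19/3): 19/3
  (4, 5): 9
  (22/3, 0): 22/3
Maximum is 9 at (4, 5).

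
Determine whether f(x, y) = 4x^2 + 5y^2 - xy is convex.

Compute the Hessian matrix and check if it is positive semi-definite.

f(x,y) = 4x^2 + 5y^2 - xy
Hessian H = [[8, -1], [-1, 10]]
trace(H) = 18, det(H) = 79
Eigenvalues: (18 +/- sqrt(8)) / 2 = 10.41, 7.586
Since both eigenvalues > 0, f is convex.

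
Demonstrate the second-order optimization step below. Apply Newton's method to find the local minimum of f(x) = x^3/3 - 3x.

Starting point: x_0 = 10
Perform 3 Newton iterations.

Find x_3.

f(x) = x^3/3 - 3x
f'(x) = x^2 - 3, f''(x) = 2x
Newton update: x_{n+1} = x_n - (x_n^2 - 3)/(2*x_n)
Step 1: x_0 = 10, f'=97, f''=20, x_1 = 103/20
Step 2: x_1 = 103/20, f'=9409/400, f''=103/10, x_2 = 11809/4120
Step 3: x_2 = 11809/4120, f'=88529281/16974400, f''=11809/2060, x_3 = 190375681/97306160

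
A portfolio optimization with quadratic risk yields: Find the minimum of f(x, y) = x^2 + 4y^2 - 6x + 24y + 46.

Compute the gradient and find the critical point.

f(x,y) = x^2 + 4y^2 - 6x + 24y + 46
df/dx = 2x + (-6) = 0  =>  x = 3
df/dy = 8y + (24) = 0  =>  y = -3
f(3, -3) = 1*(3)^2 + 4*(-3)^2 + -6*(3) + 24*(-3) + 46 = 1
Hessian is diagonal with entries 2, 8 > 0, so this is a minimum.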